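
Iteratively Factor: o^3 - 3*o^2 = (o)*(o^2 - 3*o) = o*(o - 3)*(o)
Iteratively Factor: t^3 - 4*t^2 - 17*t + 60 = (t + 4)*(t^2 - 8*t + 15) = (t - 3)*(t + 4)*(t - 5)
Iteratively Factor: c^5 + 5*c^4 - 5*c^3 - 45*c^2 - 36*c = (c + 3)*(c^4 + 2*c^3 - 11*c^2 - 12*c) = (c - 3)*(c + 3)*(c^3 + 5*c^2 + 4*c) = (c - 3)*(c + 1)*(c + 3)*(c^2 + 4*c) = c*(c - 3)*(c + 1)*(c + 3)*(c + 4)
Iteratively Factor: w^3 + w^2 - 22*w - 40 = (w - 5)*(w^2 + 6*w + 8) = (w - 5)*(w + 4)*(w + 2)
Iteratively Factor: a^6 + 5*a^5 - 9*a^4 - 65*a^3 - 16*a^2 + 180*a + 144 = (a + 4)*(a^5 + a^4 - 13*a^3 - 13*a^2 + 36*a + 36) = (a + 1)*(a + 4)*(a^4 - 13*a^2 + 36) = (a - 2)*(a + 1)*(a + 4)*(a^3 + 2*a^2 - 9*a - 18) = (a - 3)*(a - 2)*(a + 1)*(a + 4)*(a^2 + 5*a + 6) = (a - 3)*(a - 2)*(a + 1)*(a + 3)*(a + 4)*(a + 2)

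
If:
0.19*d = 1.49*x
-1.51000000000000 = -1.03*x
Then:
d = 11.50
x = 1.47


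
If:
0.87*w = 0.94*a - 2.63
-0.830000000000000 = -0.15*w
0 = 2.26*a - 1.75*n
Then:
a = 7.92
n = 10.23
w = 5.53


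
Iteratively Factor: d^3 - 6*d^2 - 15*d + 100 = (d - 5)*(d^2 - d - 20) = (d - 5)^2*(d + 4)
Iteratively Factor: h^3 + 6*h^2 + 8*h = (h)*(h^2 + 6*h + 8) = h*(h + 4)*(h + 2)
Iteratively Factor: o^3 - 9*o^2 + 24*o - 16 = (o - 4)*(o^2 - 5*o + 4) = (o - 4)^2*(o - 1)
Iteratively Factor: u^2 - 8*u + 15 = (u - 5)*(u - 3)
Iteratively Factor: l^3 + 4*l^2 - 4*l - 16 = (l - 2)*(l^2 + 6*l + 8) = (l - 2)*(l + 2)*(l + 4)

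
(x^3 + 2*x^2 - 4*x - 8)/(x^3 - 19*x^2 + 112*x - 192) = (x^3 + 2*x^2 - 4*x - 8)/(x^3 - 19*x^2 + 112*x - 192)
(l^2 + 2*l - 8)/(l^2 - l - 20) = (l - 2)/(l - 5)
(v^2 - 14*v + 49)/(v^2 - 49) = (v - 7)/(v + 7)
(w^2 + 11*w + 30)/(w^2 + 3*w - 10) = (w + 6)/(w - 2)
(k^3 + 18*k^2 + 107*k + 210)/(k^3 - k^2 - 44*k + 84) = (k^2 + 11*k + 30)/(k^2 - 8*k + 12)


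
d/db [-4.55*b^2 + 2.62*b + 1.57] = 2.62 - 9.1*b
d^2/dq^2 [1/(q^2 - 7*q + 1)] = 2*(-q^2 + 7*q + (2*q - 7)^2 - 1)/(q^2 - 7*q + 1)^3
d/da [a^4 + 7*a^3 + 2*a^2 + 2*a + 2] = 4*a^3 + 21*a^2 + 4*a + 2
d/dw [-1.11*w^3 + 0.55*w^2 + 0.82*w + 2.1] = -3.33*w^2 + 1.1*w + 0.82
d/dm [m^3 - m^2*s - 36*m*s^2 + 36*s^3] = 3*m^2 - 2*m*s - 36*s^2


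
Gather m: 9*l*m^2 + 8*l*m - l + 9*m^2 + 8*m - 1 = -l + m^2*(9*l + 9) + m*(8*l + 8) - 1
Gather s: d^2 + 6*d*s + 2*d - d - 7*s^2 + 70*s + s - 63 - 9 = d^2 + d - 7*s^2 + s*(6*d + 71) - 72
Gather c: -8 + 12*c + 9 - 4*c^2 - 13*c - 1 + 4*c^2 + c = 0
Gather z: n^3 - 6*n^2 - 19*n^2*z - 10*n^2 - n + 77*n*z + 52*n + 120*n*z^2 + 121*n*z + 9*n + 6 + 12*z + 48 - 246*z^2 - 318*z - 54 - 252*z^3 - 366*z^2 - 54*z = n^3 - 16*n^2 + 60*n - 252*z^3 + z^2*(120*n - 612) + z*(-19*n^2 + 198*n - 360)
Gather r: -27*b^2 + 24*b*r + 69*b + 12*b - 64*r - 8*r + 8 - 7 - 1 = -27*b^2 + 81*b + r*(24*b - 72)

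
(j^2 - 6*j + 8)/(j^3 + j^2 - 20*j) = (j - 2)/(j*(j + 5))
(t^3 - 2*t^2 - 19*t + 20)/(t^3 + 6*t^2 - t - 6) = (t^2 - t - 20)/(t^2 + 7*t + 6)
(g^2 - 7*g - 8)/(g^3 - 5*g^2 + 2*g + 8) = (g - 8)/(g^2 - 6*g + 8)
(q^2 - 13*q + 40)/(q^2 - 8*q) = (q - 5)/q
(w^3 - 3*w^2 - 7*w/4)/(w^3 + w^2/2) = (w - 7/2)/w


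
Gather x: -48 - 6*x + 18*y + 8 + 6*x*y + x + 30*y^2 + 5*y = x*(6*y - 5) + 30*y^2 + 23*y - 40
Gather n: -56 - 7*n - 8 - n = -8*n - 64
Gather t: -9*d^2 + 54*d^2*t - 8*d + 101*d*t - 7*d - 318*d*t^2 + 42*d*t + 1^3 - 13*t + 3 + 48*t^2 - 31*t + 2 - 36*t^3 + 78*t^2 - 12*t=-9*d^2 - 15*d - 36*t^3 + t^2*(126 - 318*d) + t*(54*d^2 + 143*d - 56) + 6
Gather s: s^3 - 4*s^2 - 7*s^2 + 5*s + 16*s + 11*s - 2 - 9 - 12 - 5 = s^3 - 11*s^2 + 32*s - 28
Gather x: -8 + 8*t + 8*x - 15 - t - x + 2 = 7*t + 7*x - 21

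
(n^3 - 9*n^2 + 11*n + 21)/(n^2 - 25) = (n^3 - 9*n^2 + 11*n + 21)/(n^2 - 25)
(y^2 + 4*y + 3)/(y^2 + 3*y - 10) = (y^2 + 4*y + 3)/(y^2 + 3*y - 10)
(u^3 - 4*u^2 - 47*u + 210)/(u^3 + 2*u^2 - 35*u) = (u - 6)/u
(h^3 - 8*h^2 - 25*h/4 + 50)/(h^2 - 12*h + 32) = (h^2 - 25/4)/(h - 4)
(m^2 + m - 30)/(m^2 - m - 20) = (m + 6)/(m + 4)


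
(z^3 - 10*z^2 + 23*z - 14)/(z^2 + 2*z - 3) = (z^2 - 9*z + 14)/(z + 3)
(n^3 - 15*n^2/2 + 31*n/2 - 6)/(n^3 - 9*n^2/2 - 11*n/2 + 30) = (2*n - 1)/(2*n + 5)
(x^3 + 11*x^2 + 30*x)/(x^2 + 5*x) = x + 6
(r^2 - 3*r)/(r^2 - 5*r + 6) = r/(r - 2)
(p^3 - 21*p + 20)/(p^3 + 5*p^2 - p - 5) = (p - 4)/(p + 1)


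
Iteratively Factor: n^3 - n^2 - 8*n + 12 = (n + 3)*(n^2 - 4*n + 4) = (n - 2)*(n + 3)*(n - 2)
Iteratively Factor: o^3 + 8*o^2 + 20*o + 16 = (o + 4)*(o^2 + 4*o + 4) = (o + 2)*(o + 4)*(o + 2)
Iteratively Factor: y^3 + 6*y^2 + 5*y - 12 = (y + 4)*(y^2 + 2*y - 3) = (y - 1)*(y + 4)*(y + 3)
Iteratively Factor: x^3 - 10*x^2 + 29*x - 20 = (x - 4)*(x^2 - 6*x + 5) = (x - 4)*(x - 1)*(x - 5)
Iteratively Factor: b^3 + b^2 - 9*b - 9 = (b + 3)*(b^2 - 2*b - 3) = (b + 1)*(b + 3)*(b - 3)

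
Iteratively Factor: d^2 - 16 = (d - 4)*(d + 4)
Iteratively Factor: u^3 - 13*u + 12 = (u - 3)*(u^2 + 3*u - 4) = (u - 3)*(u - 1)*(u + 4)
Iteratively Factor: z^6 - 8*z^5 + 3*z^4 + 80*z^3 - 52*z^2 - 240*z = (z + 2)*(z^5 - 10*z^4 + 23*z^3 + 34*z^2 - 120*z) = (z + 2)^2*(z^4 - 12*z^3 + 47*z^2 - 60*z) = (z - 5)*(z + 2)^2*(z^3 - 7*z^2 + 12*z) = z*(z - 5)*(z + 2)^2*(z^2 - 7*z + 12) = z*(z - 5)*(z - 4)*(z + 2)^2*(z - 3)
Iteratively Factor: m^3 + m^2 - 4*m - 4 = (m - 2)*(m^2 + 3*m + 2) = (m - 2)*(m + 1)*(m + 2)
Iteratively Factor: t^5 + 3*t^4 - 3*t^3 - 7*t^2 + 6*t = (t + 3)*(t^4 - 3*t^2 + 2*t) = (t + 2)*(t + 3)*(t^3 - 2*t^2 + t) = (t - 1)*(t + 2)*(t + 3)*(t^2 - t) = (t - 1)^2*(t + 2)*(t + 3)*(t)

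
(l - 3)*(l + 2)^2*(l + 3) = l^4 + 4*l^3 - 5*l^2 - 36*l - 36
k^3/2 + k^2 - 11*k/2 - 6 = (k/2 + 1/2)*(k - 3)*(k + 4)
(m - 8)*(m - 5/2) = m^2 - 21*m/2 + 20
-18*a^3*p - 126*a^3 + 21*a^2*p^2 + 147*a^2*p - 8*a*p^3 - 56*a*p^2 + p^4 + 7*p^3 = (-3*a + p)^2*(-2*a + p)*(p + 7)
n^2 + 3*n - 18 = (n - 3)*(n + 6)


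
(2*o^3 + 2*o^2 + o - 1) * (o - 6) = 2*o^4 - 10*o^3 - 11*o^2 - 7*o + 6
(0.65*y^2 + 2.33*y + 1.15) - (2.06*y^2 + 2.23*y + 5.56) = -1.41*y^2 + 0.1*y - 4.41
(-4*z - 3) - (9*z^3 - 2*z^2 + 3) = -9*z^3 + 2*z^2 - 4*z - 6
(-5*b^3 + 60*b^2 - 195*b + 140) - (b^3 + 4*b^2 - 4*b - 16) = -6*b^3 + 56*b^2 - 191*b + 156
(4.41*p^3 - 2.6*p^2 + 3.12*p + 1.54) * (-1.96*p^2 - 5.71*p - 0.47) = -8.6436*p^5 - 20.0851*p^4 + 6.6581*p^3 - 19.6116*p^2 - 10.2598*p - 0.7238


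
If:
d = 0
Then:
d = 0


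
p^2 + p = p*(p + 1)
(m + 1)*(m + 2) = m^2 + 3*m + 2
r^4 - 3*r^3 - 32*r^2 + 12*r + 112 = (r - 7)*(r - 2)*(r + 2)*(r + 4)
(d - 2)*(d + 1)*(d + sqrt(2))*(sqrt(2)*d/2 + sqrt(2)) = sqrt(2)*d^4/2 + sqrt(2)*d^3/2 + d^3 - 2*sqrt(2)*d^2 + d^2 - 4*d - 2*sqrt(2)*d - 4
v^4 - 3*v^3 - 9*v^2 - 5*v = v*(v - 5)*(v + 1)^2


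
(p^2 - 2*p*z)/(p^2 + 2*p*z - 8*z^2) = p/(p + 4*z)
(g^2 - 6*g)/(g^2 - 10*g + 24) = g/(g - 4)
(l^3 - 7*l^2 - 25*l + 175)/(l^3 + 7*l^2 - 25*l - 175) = (l - 7)/(l + 7)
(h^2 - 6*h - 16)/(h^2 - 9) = (h^2 - 6*h - 16)/(h^2 - 9)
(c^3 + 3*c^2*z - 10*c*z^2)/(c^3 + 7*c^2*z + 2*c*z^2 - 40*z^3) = c/(c + 4*z)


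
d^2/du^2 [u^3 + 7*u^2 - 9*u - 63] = 6*u + 14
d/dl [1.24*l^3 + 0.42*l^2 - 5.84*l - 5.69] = 3.72*l^2 + 0.84*l - 5.84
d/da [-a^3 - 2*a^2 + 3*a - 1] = -3*a^2 - 4*a + 3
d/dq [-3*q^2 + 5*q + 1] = 5 - 6*q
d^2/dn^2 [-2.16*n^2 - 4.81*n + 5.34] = -4.32000000000000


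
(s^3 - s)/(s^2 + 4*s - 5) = s*(s + 1)/(s + 5)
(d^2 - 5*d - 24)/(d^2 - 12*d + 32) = (d + 3)/(d - 4)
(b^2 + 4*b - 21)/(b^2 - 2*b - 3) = (b + 7)/(b + 1)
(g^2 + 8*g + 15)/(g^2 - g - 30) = (g + 3)/(g - 6)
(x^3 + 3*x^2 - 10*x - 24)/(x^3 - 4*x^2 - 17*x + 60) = (x + 2)/(x - 5)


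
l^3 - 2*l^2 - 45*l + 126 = (l - 6)*(l - 3)*(l + 7)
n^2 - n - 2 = (n - 2)*(n + 1)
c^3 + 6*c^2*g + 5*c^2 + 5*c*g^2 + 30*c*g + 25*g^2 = (c + 5)*(c + g)*(c + 5*g)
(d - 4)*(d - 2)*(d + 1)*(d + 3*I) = d^4 - 5*d^3 + 3*I*d^3 + 2*d^2 - 15*I*d^2 + 8*d + 6*I*d + 24*I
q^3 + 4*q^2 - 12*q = q*(q - 2)*(q + 6)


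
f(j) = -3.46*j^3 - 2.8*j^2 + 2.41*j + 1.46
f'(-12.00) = -1425.11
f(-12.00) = 5548.22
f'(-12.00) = -1425.11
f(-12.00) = 5548.22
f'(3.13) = -116.81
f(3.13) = -124.53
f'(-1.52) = -13.06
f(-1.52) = 3.48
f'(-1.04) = -2.99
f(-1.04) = -0.18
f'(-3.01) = -74.78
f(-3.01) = 63.19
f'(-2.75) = -60.69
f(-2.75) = 45.61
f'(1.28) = -21.76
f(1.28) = -7.30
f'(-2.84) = -65.41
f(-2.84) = 51.29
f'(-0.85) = -0.33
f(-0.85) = -0.49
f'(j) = -10.38*j^2 - 5.6*j + 2.41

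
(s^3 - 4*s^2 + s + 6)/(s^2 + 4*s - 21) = (s^2 - s - 2)/(s + 7)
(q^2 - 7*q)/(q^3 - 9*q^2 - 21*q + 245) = q/(q^2 - 2*q - 35)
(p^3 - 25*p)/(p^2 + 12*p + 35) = p*(p - 5)/(p + 7)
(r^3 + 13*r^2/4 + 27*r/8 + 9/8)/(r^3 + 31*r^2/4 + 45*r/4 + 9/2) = (r + 3/2)/(r + 6)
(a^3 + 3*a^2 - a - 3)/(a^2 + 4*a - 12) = (a^3 + 3*a^2 - a - 3)/(a^2 + 4*a - 12)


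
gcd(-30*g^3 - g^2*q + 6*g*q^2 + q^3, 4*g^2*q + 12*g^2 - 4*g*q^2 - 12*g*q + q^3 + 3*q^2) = -2*g + q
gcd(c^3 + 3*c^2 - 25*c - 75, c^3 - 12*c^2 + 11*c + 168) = c + 3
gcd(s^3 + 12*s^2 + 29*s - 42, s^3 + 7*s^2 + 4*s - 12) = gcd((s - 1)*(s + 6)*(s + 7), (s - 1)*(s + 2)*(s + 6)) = s^2 + 5*s - 6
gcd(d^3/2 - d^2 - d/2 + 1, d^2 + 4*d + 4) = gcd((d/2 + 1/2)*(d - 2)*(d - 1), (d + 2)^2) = 1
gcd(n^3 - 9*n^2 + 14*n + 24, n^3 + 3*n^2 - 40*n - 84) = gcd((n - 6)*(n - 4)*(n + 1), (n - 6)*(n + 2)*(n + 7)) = n - 6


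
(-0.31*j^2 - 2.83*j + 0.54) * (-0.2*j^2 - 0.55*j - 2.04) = 0.062*j^4 + 0.7365*j^3 + 2.0809*j^2 + 5.4762*j - 1.1016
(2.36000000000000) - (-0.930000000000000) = 3.29000000000000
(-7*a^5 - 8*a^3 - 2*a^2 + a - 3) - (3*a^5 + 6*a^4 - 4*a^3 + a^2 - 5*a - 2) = -10*a^5 - 6*a^4 - 4*a^3 - 3*a^2 + 6*a - 1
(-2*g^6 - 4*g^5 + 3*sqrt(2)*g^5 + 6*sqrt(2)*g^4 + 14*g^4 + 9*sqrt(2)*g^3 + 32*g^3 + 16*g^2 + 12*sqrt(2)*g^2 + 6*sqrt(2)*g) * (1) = -2*g^6 - 4*g^5 + 3*sqrt(2)*g^5 + 6*sqrt(2)*g^4 + 14*g^4 + 9*sqrt(2)*g^3 + 32*g^3 + 16*g^2 + 12*sqrt(2)*g^2 + 6*sqrt(2)*g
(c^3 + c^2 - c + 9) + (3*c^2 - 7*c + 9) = c^3 + 4*c^2 - 8*c + 18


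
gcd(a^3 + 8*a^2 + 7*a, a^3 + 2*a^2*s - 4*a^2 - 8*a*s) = a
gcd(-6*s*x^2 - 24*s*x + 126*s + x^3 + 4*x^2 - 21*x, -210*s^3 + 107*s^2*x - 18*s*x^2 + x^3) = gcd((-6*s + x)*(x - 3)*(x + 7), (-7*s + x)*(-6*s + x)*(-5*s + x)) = -6*s + x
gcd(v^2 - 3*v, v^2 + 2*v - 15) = v - 3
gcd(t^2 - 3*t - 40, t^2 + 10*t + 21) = 1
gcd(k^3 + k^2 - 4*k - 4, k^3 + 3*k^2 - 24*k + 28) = k - 2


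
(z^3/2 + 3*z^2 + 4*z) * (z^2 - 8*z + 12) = z^5/2 - z^4 - 14*z^3 + 4*z^2 + 48*z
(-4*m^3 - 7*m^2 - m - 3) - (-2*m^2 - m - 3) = -4*m^3 - 5*m^2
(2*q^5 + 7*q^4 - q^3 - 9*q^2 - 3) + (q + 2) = 2*q^5 + 7*q^4 - q^3 - 9*q^2 + q - 1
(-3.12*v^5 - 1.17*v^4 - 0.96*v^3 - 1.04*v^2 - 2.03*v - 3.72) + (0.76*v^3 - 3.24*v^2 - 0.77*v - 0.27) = -3.12*v^5 - 1.17*v^4 - 0.2*v^3 - 4.28*v^2 - 2.8*v - 3.99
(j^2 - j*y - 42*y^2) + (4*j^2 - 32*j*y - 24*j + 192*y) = 5*j^2 - 33*j*y - 24*j - 42*y^2 + 192*y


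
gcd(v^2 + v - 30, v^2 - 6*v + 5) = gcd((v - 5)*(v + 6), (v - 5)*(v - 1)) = v - 5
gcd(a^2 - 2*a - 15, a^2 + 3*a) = a + 3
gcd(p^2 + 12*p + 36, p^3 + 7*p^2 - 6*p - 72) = p + 6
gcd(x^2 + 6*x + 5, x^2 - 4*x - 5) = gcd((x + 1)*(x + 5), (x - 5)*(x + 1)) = x + 1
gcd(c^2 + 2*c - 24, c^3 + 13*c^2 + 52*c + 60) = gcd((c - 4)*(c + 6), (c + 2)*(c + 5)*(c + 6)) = c + 6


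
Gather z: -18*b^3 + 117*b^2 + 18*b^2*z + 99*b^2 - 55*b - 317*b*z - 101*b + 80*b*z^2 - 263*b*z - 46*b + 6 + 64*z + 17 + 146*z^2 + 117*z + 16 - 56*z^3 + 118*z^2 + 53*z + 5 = -18*b^3 + 216*b^2 - 202*b - 56*z^3 + z^2*(80*b + 264) + z*(18*b^2 - 580*b + 234) + 44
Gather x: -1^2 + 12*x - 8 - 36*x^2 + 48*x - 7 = -36*x^2 + 60*x - 16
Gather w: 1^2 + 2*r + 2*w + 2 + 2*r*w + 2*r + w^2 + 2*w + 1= 4*r + w^2 + w*(2*r + 4) + 4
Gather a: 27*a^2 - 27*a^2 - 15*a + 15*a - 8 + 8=0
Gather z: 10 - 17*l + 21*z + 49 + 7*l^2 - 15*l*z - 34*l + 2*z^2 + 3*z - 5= 7*l^2 - 51*l + 2*z^2 + z*(24 - 15*l) + 54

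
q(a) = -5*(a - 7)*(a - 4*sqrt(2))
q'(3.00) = 33.28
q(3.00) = -53.14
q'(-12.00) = 183.28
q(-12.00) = -1677.40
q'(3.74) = 25.88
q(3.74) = -31.24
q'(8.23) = -19.02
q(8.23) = -15.82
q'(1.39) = 49.38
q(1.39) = -119.69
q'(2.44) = 38.88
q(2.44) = -73.34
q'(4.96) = 13.68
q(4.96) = -7.11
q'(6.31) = 0.18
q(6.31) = 2.25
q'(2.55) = 37.78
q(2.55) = -69.13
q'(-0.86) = 71.88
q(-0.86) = -256.11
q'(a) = -10*a + 20*sqrt(2) + 35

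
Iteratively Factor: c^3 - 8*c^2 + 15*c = (c)*(c^2 - 8*c + 15) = c*(c - 5)*(c - 3)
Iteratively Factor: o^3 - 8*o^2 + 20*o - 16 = (o - 4)*(o^2 - 4*o + 4) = (o - 4)*(o - 2)*(o - 2)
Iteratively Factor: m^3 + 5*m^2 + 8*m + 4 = (m + 2)*(m^2 + 3*m + 2) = (m + 1)*(m + 2)*(m + 2)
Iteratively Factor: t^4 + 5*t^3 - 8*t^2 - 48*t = (t)*(t^3 + 5*t^2 - 8*t - 48) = t*(t - 3)*(t^2 + 8*t + 16) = t*(t - 3)*(t + 4)*(t + 4)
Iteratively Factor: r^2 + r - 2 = (r + 2)*(r - 1)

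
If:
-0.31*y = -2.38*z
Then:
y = 7.67741935483871*z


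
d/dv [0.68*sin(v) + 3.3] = 0.68*cos(v)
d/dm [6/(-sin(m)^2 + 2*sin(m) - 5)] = 12*(sin(m) - 1)*cos(m)/(sin(m)^2 - 2*sin(m) + 5)^2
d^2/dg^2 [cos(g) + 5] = -cos(g)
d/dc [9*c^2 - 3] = 18*c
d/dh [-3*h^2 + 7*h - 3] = 7 - 6*h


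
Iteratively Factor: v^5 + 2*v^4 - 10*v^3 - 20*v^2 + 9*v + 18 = (v - 1)*(v^4 + 3*v^3 - 7*v^2 - 27*v - 18) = (v - 1)*(v + 3)*(v^3 - 7*v - 6) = (v - 1)*(v + 2)*(v + 3)*(v^2 - 2*v - 3) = (v - 3)*(v - 1)*(v + 2)*(v + 3)*(v + 1)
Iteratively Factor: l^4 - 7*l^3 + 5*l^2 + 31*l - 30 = (l - 3)*(l^3 - 4*l^2 - 7*l + 10) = (l - 3)*(l + 2)*(l^2 - 6*l + 5) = (l - 5)*(l - 3)*(l + 2)*(l - 1)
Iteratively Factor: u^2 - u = (u - 1)*(u)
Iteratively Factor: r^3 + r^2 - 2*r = (r + 2)*(r^2 - r) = (r - 1)*(r + 2)*(r)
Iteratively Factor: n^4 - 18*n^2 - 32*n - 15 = (n - 5)*(n^3 + 5*n^2 + 7*n + 3) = (n - 5)*(n + 1)*(n^2 + 4*n + 3) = (n - 5)*(n + 1)*(n + 3)*(n + 1)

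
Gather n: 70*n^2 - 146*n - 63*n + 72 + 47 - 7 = 70*n^2 - 209*n + 112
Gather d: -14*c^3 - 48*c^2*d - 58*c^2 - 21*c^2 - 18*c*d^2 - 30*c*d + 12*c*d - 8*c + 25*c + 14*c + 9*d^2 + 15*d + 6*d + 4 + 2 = -14*c^3 - 79*c^2 + 31*c + d^2*(9 - 18*c) + d*(-48*c^2 - 18*c + 21) + 6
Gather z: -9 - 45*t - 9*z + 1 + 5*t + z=-40*t - 8*z - 8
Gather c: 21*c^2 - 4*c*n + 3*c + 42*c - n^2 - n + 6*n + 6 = 21*c^2 + c*(45 - 4*n) - n^2 + 5*n + 6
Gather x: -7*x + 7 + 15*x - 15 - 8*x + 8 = 0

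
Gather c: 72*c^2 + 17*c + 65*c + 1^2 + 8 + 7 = 72*c^2 + 82*c + 16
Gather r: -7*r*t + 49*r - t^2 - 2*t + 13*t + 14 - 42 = r*(49 - 7*t) - t^2 + 11*t - 28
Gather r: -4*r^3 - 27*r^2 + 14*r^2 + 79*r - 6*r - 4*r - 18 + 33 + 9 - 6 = -4*r^3 - 13*r^2 + 69*r + 18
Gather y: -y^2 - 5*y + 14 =-y^2 - 5*y + 14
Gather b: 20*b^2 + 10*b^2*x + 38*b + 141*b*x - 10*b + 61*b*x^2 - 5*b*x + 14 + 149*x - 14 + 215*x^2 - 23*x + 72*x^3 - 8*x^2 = b^2*(10*x + 20) + b*(61*x^2 + 136*x + 28) + 72*x^3 + 207*x^2 + 126*x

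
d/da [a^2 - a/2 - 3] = 2*a - 1/2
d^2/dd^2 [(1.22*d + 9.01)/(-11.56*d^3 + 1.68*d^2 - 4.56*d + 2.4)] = (-978.197952*d^5 - 14306.304576*d^4 + 2921.437056*d^3 - 3408.44832*d^2 - 1056.183552*d - 328.747392)/(1544.804416*d^9 - 673.513344*d^8 + 1925.98848*d^7 - 1498.25664*d^6 + 1039.392*d^5 - 884.196864*d^4 + 404.891136*d^3 - 178.74432*d^2 + 78.7968*d - 13.824)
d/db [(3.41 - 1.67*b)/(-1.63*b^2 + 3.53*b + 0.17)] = (-2.7221*b^2 + 11.1166*b - 12.3212)/(2.6569*b^4 - 11.5078*b^3 + 11.9067*b^2 + 1.2002*b + 0.0289)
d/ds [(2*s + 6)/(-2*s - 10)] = -2/(s + 5)^2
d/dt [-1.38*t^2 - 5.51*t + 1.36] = -2.76*t - 5.51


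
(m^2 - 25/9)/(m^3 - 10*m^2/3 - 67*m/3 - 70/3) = (m - 5/3)/(m^2 - 5*m - 14)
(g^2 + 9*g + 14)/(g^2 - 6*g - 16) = (g + 7)/(g - 8)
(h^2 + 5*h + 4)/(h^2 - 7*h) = (h^2 + 5*h + 4)/(h*(h - 7))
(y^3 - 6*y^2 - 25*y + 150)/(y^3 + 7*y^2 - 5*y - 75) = (y^2 - 11*y + 30)/(y^2 + 2*y - 15)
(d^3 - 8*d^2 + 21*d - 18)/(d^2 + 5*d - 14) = (d^2 - 6*d + 9)/(d + 7)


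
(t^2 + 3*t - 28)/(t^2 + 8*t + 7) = (t - 4)/(t + 1)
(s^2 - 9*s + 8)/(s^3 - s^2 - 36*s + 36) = (s - 8)/(s^2 - 36)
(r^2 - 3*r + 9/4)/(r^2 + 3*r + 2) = (r^2 - 3*r + 9/4)/(r^2 + 3*r + 2)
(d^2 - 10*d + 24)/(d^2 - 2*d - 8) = (d - 6)/(d + 2)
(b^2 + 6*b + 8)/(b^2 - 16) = (b + 2)/(b - 4)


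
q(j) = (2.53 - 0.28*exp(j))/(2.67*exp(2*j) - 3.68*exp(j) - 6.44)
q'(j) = (2.53 - 0.28*exp(j))*(-5.34*exp(2*j) + 3.68*exp(j))/(2.67*exp(2*j) - 3.68*exp(j) - 6.44)^2 - 0.28*exp(j)/(2.67*exp(2*j) - 3.68*exp(j) - 6.44)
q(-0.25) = -0.30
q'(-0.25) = 0.01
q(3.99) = -0.00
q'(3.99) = 0.00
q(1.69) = 0.02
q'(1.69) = -0.08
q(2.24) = -0.00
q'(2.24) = -0.01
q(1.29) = 0.10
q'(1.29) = -0.43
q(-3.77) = -0.39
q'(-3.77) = 0.01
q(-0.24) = -0.30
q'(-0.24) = 0.01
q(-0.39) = -0.30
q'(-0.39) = 0.03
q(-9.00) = -0.39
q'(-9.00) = 0.00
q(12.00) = 0.00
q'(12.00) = 0.00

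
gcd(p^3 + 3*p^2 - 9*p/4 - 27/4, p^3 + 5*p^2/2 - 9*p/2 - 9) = p^2 + 9*p/2 + 9/2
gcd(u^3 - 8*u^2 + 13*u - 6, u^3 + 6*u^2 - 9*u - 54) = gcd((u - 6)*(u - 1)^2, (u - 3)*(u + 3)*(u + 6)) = 1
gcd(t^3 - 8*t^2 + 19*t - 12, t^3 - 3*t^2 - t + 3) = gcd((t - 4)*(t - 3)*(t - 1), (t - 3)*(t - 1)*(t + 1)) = t^2 - 4*t + 3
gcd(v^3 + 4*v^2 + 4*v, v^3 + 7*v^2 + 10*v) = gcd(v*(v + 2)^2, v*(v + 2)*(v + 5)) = v^2 + 2*v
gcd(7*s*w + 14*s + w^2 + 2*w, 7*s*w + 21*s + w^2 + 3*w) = 7*s + w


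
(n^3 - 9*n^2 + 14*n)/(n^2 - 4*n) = (n^2 - 9*n + 14)/(n - 4)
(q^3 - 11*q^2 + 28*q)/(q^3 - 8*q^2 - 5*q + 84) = q/(q + 3)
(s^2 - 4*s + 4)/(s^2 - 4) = (s - 2)/(s + 2)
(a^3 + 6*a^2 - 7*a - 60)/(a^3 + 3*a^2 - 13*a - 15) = (a + 4)/(a + 1)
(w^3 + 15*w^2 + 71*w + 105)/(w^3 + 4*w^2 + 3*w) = (w^2 + 12*w + 35)/(w*(w + 1))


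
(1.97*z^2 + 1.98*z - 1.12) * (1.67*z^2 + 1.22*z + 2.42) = 3.2899*z^4 + 5.71*z^3 + 5.3126*z^2 + 3.4252*z - 2.7104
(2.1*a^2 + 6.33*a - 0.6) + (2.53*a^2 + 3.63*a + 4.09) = 4.63*a^2 + 9.96*a + 3.49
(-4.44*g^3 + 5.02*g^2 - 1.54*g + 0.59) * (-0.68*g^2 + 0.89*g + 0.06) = 3.0192*g^5 - 7.3652*g^4 + 5.2486*g^3 - 1.4706*g^2 + 0.4327*g + 0.0354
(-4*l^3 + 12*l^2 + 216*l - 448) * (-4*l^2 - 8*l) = 16*l^5 - 16*l^4 - 960*l^3 + 64*l^2 + 3584*l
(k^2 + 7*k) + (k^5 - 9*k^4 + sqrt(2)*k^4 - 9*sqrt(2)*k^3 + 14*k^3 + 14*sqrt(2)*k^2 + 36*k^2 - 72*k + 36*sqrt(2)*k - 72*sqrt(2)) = k^5 - 9*k^4 + sqrt(2)*k^4 - 9*sqrt(2)*k^3 + 14*k^3 + 14*sqrt(2)*k^2 + 37*k^2 - 65*k + 36*sqrt(2)*k - 72*sqrt(2)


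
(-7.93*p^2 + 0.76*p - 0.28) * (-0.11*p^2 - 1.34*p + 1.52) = 0.8723*p^4 + 10.5426*p^3 - 13.0412*p^2 + 1.5304*p - 0.4256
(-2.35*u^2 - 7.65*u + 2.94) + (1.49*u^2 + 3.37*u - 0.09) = -0.86*u^2 - 4.28*u + 2.85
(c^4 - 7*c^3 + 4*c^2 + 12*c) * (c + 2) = c^5 - 5*c^4 - 10*c^3 + 20*c^2 + 24*c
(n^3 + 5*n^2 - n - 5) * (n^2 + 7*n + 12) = n^5 + 12*n^4 + 46*n^3 + 48*n^2 - 47*n - 60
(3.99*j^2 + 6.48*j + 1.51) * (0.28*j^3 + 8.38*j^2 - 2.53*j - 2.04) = 1.1172*j^5 + 35.2506*j^4 + 44.6305*j^3 - 11.8802*j^2 - 17.0395*j - 3.0804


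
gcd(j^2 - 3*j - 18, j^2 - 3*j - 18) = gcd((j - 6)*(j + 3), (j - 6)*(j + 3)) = j^2 - 3*j - 18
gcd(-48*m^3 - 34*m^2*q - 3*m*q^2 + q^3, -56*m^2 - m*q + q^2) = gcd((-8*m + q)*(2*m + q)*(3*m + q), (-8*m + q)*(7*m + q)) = -8*m + q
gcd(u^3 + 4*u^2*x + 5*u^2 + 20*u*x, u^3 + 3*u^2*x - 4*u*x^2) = u^2 + 4*u*x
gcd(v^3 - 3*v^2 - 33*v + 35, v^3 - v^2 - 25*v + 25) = v^2 + 4*v - 5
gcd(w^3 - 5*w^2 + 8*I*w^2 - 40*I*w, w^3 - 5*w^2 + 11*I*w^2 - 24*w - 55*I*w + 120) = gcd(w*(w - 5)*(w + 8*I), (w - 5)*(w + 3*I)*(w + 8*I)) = w^2 + w*(-5 + 8*I) - 40*I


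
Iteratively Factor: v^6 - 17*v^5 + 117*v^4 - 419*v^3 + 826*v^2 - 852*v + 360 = (v - 3)*(v^5 - 14*v^4 + 75*v^3 - 194*v^2 + 244*v - 120) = (v - 3)*(v - 2)*(v^4 - 12*v^3 + 51*v^2 - 92*v + 60) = (v - 3)*(v - 2)^2*(v^3 - 10*v^2 + 31*v - 30) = (v - 3)^2*(v - 2)^2*(v^2 - 7*v + 10) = (v - 3)^2*(v - 2)^3*(v - 5)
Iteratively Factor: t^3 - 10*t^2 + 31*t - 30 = (t - 2)*(t^2 - 8*t + 15) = (t - 3)*(t - 2)*(t - 5)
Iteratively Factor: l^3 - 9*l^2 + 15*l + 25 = (l + 1)*(l^2 - 10*l + 25) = (l - 5)*(l + 1)*(l - 5)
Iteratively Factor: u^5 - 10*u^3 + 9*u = (u)*(u^4 - 10*u^2 + 9) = u*(u - 3)*(u^3 + 3*u^2 - u - 3) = u*(u - 3)*(u + 1)*(u^2 + 2*u - 3) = u*(u - 3)*(u + 1)*(u + 3)*(u - 1)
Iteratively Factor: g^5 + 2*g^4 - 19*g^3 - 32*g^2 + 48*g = (g + 4)*(g^4 - 2*g^3 - 11*g^2 + 12*g) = (g - 4)*(g + 4)*(g^3 + 2*g^2 - 3*g) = (g - 4)*(g + 3)*(g + 4)*(g^2 - g) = g*(g - 4)*(g + 3)*(g + 4)*(g - 1)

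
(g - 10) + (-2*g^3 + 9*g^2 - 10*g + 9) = -2*g^3 + 9*g^2 - 9*g - 1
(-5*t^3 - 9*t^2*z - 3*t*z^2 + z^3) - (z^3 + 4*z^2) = -5*t^3 - 9*t^2*z - 3*t*z^2 - 4*z^2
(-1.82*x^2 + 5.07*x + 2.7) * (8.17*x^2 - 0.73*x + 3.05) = -14.8694*x^4 + 42.7505*x^3 + 12.8069*x^2 + 13.4925*x + 8.235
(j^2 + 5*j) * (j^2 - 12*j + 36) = j^4 - 7*j^3 - 24*j^2 + 180*j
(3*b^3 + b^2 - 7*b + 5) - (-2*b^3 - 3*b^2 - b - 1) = 5*b^3 + 4*b^2 - 6*b + 6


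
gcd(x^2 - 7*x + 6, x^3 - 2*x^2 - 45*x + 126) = x - 6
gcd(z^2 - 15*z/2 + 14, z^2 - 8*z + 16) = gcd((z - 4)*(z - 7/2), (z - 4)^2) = z - 4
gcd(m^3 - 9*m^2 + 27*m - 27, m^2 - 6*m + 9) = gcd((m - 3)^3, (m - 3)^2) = m^2 - 6*m + 9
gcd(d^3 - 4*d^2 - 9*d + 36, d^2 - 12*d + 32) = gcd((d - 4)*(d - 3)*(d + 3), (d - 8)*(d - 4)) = d - 4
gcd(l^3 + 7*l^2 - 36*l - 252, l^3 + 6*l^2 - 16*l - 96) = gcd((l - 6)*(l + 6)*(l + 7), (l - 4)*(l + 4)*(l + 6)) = l + 6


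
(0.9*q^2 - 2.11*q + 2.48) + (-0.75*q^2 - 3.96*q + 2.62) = 0.15*q^2 - 6.07*q + 5.1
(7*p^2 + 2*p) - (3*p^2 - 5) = 4*p^2 + 2*p + 5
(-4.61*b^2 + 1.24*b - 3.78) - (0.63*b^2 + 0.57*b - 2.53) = -5.24*b^2 + 0.67*b - 1.25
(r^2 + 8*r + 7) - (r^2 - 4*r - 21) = 12*r + 28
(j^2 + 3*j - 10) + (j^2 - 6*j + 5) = 2*j^2 - 3*j - 5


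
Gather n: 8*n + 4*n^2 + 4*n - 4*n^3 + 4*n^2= -4*n^3 + 8*n^2 + 12*n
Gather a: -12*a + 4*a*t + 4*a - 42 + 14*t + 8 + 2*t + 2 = a*(4*t - 8) + 16*t - 32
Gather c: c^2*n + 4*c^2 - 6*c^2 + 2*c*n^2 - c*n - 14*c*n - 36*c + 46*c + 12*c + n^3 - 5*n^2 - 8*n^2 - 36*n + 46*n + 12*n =c^2*(n - 2) + c*(2*n^2 - 15*n + 22) + n^3 - 13*n^2 + 22*n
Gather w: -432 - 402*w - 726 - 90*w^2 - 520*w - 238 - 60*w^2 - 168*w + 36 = -150*w^2 - 1090*w - 1360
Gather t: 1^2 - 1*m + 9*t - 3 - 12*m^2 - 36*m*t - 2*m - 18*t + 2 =-12*m^2 - 3*m + t*(-36*m - 9)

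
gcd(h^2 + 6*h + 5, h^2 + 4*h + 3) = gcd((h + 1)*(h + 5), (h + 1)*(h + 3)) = h + 1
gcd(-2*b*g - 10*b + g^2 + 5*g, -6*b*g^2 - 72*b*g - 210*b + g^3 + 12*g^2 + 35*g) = g + 5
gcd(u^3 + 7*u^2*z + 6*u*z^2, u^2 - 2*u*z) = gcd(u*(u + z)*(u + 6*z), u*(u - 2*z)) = u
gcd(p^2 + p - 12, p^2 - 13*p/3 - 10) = 1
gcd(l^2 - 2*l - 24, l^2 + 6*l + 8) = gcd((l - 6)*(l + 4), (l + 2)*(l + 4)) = l + 4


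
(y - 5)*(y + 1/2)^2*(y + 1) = y^4 - 3*y^3 - 35*y^2/4 - 6*y - 5/4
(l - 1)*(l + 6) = l^2 + 5*l - 6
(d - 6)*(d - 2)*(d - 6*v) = d^3 - 6*d^2*v - 8*d^2 + 48*d*v + 12*d - 72*v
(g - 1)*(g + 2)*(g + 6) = g^3 + 7*g^2 + 4*g - 12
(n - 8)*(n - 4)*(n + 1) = n^3 - 11*n^2 + 20*n + 32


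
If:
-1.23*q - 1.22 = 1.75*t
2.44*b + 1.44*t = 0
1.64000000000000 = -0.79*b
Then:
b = -2.08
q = -6.00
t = 3.52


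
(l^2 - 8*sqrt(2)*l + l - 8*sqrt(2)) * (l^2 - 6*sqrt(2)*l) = l^4 - 14*sqrt(2)*l^3 + l^3 - 14*sqrt(2)*l^2 + 96*l^2 + 96*l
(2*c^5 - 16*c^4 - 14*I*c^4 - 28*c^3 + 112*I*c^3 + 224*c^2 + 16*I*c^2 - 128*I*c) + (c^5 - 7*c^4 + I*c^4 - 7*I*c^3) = 3*c^5 - 23*c^4 - 13*I*c^4 - 28*c^3 + 105*I*c^3 + 224*c^2 + 16*I*c^2 - 128*I*c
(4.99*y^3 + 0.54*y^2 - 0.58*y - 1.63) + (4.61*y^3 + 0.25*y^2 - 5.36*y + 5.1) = 9.6*y^3 + 0.79*y^2 - 5.94*y + 3.47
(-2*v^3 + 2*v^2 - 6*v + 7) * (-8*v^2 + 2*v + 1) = 16*v^5 - 20*v^4 + 50*v^3 - 66*v^2 + 8*v + 7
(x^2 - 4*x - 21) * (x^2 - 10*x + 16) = x^4 - 14*x^3 + 35*x^2 + 146*x - 336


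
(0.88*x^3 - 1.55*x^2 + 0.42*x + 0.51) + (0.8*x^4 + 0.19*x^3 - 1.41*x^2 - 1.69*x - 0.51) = 0.8*x^4 + 1.07*x^3 - 2.96*x^2 - 1.27*x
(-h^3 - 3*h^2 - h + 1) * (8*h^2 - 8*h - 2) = -8*h^5 - 16*h^4 + 18*h^3 + 22*h^2 - 6*h - 2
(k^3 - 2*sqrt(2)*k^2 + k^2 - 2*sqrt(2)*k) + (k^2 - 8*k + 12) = k^3 - 2*sqrt(2)*k^2 + 2*k^2 - 8*k - 2*sqrt(2)*k + 12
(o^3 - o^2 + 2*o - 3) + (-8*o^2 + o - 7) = o^3 - 9*o^2 + 3*o - 10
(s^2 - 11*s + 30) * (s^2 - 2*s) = s^4 - 13*s^3 + 52*s^2 - 60*s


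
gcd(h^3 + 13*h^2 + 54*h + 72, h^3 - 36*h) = h + 6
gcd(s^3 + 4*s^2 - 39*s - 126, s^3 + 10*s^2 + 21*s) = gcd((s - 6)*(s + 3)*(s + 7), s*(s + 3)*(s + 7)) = s^2 + 10*s + 21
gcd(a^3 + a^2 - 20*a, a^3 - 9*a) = a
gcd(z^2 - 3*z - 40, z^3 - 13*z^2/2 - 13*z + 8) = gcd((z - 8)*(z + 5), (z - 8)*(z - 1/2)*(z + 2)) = z - 8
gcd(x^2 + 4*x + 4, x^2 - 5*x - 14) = x + 2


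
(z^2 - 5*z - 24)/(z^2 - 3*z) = (z^2 - 5*z - 24)/(z*(z - 3))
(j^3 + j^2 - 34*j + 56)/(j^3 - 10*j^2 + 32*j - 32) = (j + 7)/(j - 4)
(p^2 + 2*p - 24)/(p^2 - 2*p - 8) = (p + 6)/(p + 2)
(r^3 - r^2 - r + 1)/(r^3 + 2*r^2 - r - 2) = (r - 1)/(r + 2)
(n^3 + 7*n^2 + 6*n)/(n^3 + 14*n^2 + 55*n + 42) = n/(n + 7)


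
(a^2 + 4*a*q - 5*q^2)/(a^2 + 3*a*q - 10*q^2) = (-a + q)/(-a + 2*q)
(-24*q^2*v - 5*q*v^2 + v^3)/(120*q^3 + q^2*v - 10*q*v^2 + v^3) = -v/(5*q - v)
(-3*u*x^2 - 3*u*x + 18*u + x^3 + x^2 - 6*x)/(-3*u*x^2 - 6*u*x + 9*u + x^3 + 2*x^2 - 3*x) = (x - 2)/(x - 1)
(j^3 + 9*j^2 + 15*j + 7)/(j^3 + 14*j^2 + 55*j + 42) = (j + 1)/(j + 6)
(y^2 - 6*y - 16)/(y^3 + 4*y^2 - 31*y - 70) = (y - 8)/(y^2 + 2*y - 35)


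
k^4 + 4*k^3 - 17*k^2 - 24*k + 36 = (k - 3)*(k - 1)*(k + 2)*(k + 6)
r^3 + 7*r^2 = r^2*(r + 7)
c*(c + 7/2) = c^2 + 7*c/2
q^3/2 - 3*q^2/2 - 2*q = q*(q/2 + 1/2)*(q - 4)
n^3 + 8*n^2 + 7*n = n*(n + 1)*(n + 7)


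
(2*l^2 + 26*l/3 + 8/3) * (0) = 0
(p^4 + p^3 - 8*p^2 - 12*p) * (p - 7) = p^5 - 6*p^4 - 15*p^3 + 44*p^2 + 84*p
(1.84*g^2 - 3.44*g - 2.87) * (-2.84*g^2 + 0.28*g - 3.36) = -5.2256*g^4 + 10.2848*g^3 + 1.0052*g^2 + 10.7548*g + 9.6432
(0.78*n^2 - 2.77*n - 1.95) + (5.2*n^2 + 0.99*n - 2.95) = 5.98*n^2 - 1.78*n - 4.9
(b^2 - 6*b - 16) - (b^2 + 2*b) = -8*b - 16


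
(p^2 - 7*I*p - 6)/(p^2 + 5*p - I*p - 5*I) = (p - 6*I)/(p + 5)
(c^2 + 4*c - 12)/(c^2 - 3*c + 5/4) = 4*(c^2 + 4*c - 12)/(4*c^2 - 12*c + 5)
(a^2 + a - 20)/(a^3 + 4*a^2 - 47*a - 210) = (a - 4)/(a^2 - a - 42)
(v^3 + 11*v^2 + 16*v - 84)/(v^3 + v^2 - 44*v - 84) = (v^2 + 5*v - 14)/(v^2 - 5*v - 14)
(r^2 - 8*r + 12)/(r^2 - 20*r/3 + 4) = 3*(r - 2)/(3*r - 2)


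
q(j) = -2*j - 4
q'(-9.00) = -2.00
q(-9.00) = 14.00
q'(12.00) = -2.00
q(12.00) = -28.00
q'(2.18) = -2.00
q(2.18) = -8.36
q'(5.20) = -2.00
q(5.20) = -14.40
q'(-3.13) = -2.00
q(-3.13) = 2.26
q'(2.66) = -2.00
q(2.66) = -9.32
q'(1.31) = -2.00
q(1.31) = -6.62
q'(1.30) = -2.00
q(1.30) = -6.60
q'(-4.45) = -2.00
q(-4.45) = 4.90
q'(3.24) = -2.00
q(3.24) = -10.48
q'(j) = -2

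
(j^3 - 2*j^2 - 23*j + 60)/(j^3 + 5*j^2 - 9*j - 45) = (j - 4)/(j + 3)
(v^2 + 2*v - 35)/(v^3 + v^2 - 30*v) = (v + 7)/(v*(v + 6))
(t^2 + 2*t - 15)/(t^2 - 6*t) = (t^2 + 2*t - 15)/(t*(t - 6))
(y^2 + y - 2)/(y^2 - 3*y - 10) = (y - 1)/(y - 5)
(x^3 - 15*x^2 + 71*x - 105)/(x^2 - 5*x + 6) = (x^2 - 12*x + 35)/(x - 2)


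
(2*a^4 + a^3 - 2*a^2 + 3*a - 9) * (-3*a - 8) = -6*a^5 - 19*a^4 - 2*a^3 + 7*a^2 + 3*a + 72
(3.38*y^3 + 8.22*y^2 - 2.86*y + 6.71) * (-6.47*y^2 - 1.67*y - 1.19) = -21.8686*y^5 - 58.828*y^4 + 0.754599999999996*y^3 - 48.4193*y^2 - 7.8023*y - 7.9849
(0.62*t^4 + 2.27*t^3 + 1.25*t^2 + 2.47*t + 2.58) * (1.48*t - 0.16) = 0.9176*t^5 + 3.2604*t^4 + 1.4868*t^3 + 3.4556*t^2 + 3.4232*t - 0.4128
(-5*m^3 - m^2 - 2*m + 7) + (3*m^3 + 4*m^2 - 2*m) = -2*m^3 + 3*m^2 - 4*m + 7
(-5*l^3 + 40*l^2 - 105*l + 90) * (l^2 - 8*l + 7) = -5*l^5 + 80*l^4 - 460*l^3 + 1210*l^2 - 1455*l + 630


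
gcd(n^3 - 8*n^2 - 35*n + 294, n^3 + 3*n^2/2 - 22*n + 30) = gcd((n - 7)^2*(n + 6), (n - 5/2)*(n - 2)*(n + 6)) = n + 6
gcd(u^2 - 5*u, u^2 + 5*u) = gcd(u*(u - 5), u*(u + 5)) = u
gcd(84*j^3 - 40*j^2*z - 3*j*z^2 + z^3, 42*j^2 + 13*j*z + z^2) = 6*j + z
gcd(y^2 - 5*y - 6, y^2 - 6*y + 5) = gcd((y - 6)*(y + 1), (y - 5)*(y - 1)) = 1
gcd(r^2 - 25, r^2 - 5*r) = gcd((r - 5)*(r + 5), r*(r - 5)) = r - 5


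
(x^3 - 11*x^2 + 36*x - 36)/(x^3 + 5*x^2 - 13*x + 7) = (x^3 - 11*x^2 + 36*x - 36)/(x^3 + 5*x^2 - 13*x + 7)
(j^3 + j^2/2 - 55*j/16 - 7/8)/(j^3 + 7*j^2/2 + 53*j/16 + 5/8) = (4*j - 7)/(4*j + 5)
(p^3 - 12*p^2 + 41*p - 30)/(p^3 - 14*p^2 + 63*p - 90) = (p - 1)/(p - 3)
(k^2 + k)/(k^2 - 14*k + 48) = k*(k + 1)/(k^2 - 14*k + 48)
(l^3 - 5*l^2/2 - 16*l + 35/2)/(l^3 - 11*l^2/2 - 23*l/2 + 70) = (l - 1)/(l - 4)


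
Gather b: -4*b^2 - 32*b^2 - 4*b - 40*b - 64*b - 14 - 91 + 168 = -36*b^2 - 108*b + 63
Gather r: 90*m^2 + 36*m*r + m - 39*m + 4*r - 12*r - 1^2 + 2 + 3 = 90*m^2 - 38*m + r*(36*m - 8) + 4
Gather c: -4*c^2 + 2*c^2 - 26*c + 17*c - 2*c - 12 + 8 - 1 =-2*c^2 - 11*c - 5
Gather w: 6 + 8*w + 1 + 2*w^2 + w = 2*w^2 + 9*w + 7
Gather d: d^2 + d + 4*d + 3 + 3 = d^2 + 5*d + 6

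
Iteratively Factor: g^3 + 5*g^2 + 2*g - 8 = (g - 1)*(g^2 + 6*g + 8) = (g - 1)*(g + 2)*(g + 4)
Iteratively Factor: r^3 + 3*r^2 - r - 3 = (r + 1)*(r^2 + 2*r - 3) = (r + 1)*(r + 3)*(r - 1)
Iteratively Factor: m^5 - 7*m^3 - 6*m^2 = (m)*(m^4 - 7*m^2 - 6*m) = m^2*(m^3 - 7*m - 6) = m^2*(m - 3)*(m^2 + 3*m + 2) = m^2*(m - 3)*(m + 2)*(m + 1)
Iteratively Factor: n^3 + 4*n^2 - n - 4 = (n + 4)*(n^2 - 1) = (n - 1)*(n + 4)*(n + 1)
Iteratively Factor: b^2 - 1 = (b + 1)*(b - 1)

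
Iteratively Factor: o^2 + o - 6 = (o + 3)*(o - 2)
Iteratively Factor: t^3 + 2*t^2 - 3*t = (t)*(t^2 + 2*t - 3) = t*(t - 1)*(t + 3)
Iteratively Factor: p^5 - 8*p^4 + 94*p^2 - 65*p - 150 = (p - 5)*(p^4 - 3*p^3 - 15*p^2 + 19*p + 30) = (p - 5)*(p - 2)*(p^3 - p^2 - 17*p - 15) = (p - 5)*(p - 2)*(p + 1)*(p^2 - 2*p - 15) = (p - 5)*(p - 2)*(p + 1)*(p + 3)*(p - 5)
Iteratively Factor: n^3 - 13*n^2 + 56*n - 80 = (n - 4)*(n^2 - 9*n + 20) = (n - 5)*(n - 4)*(n - 4)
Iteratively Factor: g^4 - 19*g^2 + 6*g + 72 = (g - 3)*(g^3 + 3*g^2 - 10*g - 24) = (g - 3)*(g + 2)*(g^2 + g - 12) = (g - 3)^2*(g + 2)*(g + 4)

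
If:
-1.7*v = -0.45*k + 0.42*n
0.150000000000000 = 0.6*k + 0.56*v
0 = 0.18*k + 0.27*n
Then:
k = 0.18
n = -0.12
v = 0.08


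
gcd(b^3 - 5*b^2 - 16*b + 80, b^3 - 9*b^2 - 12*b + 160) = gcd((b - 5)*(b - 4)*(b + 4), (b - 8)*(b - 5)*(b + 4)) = b^2 - b - 20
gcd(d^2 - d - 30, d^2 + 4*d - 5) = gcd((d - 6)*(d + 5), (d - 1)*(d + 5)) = d + 5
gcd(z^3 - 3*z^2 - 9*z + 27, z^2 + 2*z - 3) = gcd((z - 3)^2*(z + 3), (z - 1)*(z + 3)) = z + 3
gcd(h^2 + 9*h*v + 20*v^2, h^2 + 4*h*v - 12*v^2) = 1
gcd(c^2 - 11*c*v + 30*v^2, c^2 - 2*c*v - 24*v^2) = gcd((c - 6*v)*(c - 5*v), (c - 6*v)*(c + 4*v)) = -c + 6*v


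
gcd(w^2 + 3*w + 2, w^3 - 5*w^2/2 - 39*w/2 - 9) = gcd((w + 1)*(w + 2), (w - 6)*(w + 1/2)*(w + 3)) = 1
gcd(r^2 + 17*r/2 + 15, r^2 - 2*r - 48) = r + 6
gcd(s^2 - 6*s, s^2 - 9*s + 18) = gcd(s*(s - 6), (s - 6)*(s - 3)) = s - 6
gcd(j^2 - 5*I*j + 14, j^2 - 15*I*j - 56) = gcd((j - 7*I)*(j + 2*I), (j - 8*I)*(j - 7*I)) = j - 7*I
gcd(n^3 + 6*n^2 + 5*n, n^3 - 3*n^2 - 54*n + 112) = 1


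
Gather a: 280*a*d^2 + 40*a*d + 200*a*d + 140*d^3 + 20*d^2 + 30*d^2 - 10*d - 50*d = a*(280*d^2 + 240*d) + 140*d^3 + 50*d^2 - 60*d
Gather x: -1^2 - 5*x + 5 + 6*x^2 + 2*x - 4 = 6*x^2 - 3*x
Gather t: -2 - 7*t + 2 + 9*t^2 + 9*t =9*t^2 + 2*t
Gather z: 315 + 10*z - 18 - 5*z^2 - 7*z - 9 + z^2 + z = -4*z^2 + 4*z + 288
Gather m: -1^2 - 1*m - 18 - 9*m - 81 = -10*m - 100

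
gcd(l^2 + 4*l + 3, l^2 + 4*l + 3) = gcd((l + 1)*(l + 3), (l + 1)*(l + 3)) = l^2 + 4*l + 3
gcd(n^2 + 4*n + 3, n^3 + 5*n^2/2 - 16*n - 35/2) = n + 1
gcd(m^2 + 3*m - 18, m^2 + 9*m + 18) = m + 6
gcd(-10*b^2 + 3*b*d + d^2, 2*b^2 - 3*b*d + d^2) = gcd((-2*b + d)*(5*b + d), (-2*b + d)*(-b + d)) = 2*b - d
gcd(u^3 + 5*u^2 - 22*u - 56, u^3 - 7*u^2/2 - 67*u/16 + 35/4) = u - 4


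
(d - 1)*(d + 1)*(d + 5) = d^3 + 5*d^2 - d - 5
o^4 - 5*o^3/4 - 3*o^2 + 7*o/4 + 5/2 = (o - 2)*(o - 5/4)*(o + 1)^2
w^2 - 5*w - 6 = (w - 6)*(w + 1)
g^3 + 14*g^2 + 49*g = g*(g + 7)^2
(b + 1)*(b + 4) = b^2 + 5*b + 4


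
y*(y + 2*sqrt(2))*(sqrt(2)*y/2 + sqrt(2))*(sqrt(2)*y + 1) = y^4 + 2*y^3 + 5*sqrt(2)*y^3/2 + 2*y^2 + 5*sqrt(2)*y^2 + 4*y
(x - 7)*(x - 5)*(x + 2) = x^3 - 10*x^2 + 11*x + 70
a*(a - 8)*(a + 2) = a^3 - 6*a^2 - 16*a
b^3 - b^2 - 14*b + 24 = (b - 3)*(b - 2)*(b + 4)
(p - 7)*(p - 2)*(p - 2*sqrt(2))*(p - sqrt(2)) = p^4 - 9*p^3 - 3*sqrt(2)*p^3 + 18*p^2 + 27*sqrt(2)*p^2 - 42*sqrt(2)*p - 36*p + 56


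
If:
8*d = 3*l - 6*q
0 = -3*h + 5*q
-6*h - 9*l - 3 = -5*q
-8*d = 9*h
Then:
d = -45/176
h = 5/22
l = -9/22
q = 3/22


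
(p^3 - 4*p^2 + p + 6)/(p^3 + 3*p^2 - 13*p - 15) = (p - 2)/(p + 5)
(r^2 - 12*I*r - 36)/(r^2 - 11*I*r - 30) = (r - 6*I)/(r - 5*I)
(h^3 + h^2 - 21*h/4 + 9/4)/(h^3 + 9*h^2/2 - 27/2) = (h - 1/2)/(h + 3)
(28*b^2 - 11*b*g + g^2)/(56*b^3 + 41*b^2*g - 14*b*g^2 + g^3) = (4*b - g)/(8*b^2 + 7*b*g - g^2)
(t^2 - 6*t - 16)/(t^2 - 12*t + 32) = (t + 2)/(t - 4)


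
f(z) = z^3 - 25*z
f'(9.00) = 218.00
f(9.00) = 504.00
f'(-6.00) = 83.00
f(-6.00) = -66.00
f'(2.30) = -9.13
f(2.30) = -45.33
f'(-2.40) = -7.72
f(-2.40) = 46.18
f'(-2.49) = -6.40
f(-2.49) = 46.81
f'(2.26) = -9.68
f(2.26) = -44.96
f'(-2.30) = -9.13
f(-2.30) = 45.33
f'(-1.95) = -13.59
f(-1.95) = 41.34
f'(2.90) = 0.23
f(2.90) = -48.11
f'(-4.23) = 28.68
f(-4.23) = 30.06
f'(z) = 3*z^2 - 25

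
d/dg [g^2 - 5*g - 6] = 2*g - 5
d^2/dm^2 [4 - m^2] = -2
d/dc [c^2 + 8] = 2*c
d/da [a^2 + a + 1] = 2*a + 1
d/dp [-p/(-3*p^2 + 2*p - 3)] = 3*(1 - p^2)/(9*p^4 - 12*p^3 + 22*p^2 - 12*p + 9)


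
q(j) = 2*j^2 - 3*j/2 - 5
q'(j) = 4*j - 3/2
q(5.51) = 47.46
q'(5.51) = 20.54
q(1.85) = -0.93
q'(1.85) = 5.90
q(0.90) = -4.73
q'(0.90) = 2.10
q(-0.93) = -1.88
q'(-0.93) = -5.22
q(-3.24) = 20.86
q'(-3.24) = -14.46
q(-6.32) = 84.36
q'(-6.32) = -26.78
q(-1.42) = 1.16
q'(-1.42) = -7.18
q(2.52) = 3.92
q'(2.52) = 8.58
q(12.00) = 265.00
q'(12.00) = 46.50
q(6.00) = 58.00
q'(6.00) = 22.50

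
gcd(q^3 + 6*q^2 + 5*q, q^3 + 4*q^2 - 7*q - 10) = q^2 + 6*q + 5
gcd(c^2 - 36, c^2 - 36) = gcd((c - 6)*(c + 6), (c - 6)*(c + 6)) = c^2 - 36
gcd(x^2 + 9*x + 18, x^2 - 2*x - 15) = x + 3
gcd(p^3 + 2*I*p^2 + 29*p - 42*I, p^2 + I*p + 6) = p - 2*I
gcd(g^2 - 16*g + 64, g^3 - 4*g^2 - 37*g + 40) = g - 8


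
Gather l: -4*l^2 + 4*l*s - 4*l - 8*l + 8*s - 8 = -4*l^2 + l*(4*s - 12) + 8*s - 8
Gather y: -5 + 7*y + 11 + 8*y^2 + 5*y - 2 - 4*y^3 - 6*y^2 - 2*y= -4*y^3 + 2*y^2 + 10*y + 4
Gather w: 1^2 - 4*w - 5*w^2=-5*w^2 - 4*w + 1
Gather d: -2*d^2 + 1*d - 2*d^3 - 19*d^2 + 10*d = -2*d^3 - 21*d^2 + 11*d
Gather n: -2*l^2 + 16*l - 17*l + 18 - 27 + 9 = -2*l^2 - l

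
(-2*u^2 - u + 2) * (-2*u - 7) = 4*u^3 + 16*u^2 + 3*u - 14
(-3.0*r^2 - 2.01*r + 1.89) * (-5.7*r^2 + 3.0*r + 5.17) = 17.1*r^4 + 2.457*r^3 - 32.313*r^2 - 4.7217*r + 9.7713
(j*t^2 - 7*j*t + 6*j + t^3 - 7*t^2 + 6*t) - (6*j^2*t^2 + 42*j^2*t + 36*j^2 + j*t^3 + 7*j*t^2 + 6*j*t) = -6*j^2*t^2 - 42*j^2*t - 36*j^2 - j*t^3 - 6*j*t^2 - 13*j*t + 6*j + t^3 - 7*t^2 + 6*t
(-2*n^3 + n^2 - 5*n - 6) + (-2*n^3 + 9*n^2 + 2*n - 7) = -4*n^3 + 10*n^2 - 3*n - 13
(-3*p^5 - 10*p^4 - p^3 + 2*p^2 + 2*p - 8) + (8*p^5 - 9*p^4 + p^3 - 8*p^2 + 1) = 5*p^5 - 19*p^4 - 6*p^2 + 2*p - 7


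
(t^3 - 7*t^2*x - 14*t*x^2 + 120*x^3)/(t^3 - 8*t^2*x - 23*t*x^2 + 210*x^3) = (-t^2 + t*x + 20*x^2)/(-t^2 + 2*t*x + 35*x^2)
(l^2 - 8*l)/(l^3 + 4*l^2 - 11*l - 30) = l*(l - 8)/(l^3 + 4*l^2 - 11*l - 30)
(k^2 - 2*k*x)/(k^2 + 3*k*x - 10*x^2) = k/(k + 5*x)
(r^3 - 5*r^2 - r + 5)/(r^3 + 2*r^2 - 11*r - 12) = (r^2 - 6*r + 5)/(r^2 + r - 12)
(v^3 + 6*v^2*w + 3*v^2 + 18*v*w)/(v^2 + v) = (v^2 + 6*v*w + 3*v + 18*w)/(v + 1)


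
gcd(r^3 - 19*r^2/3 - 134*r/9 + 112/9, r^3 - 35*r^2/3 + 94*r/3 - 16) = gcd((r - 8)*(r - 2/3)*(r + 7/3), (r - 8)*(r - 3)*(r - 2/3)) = r^2 - 26*r/3 + 16/3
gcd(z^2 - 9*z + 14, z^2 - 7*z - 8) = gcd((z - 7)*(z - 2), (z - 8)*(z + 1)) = 1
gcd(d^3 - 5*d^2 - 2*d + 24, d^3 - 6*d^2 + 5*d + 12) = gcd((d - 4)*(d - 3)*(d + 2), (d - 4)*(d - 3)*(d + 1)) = d^2 - 7*d + 12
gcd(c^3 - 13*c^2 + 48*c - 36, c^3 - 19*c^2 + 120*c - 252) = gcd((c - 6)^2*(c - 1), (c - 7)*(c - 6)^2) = c^2 - 12*c + 36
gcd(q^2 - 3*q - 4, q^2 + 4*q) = 1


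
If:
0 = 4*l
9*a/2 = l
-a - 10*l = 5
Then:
No Solution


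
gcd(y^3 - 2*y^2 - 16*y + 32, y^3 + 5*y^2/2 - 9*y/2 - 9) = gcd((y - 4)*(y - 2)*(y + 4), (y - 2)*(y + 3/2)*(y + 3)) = y - 2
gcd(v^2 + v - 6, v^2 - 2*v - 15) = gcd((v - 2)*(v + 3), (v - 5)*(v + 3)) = v + 3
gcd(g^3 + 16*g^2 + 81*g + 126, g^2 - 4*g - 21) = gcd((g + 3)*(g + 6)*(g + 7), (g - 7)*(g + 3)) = g + 3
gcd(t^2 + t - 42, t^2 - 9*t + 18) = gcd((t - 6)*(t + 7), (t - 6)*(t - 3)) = t - 6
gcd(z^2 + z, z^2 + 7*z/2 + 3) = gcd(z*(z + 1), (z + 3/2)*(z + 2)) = 1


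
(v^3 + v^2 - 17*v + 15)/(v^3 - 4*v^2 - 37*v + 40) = (v - 3)/(v - 8)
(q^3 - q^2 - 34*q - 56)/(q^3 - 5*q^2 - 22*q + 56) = (q + 2)/(q - 2)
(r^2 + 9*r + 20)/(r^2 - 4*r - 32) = (r + 5)/(r - 8)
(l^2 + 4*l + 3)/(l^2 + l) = (l + 3)/l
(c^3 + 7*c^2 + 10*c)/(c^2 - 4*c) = (c^2 + 7*c + 10)/(c - 4)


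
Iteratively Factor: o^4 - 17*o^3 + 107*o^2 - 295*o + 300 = (o - 4)*(o^3 - 13*o^2 + 55*o - 75) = (o - 5)*(o - 4)*(o^2 - 8*o + 15) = (o - 5)*(o - 4)*(o - 3)*(o - 5)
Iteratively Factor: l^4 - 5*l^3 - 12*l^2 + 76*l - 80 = (l - 2)*(l^3 - 3*l^2 - 18*l + 40) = (l - 2)*(l + 4)*(l^2 - 7*l + 10) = (l - 2)^2*(l + 4)*(l - 5)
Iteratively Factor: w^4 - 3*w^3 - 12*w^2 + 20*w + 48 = (w + 2)*(w^3 - 5*w^2 - 2*w + 24) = (w + 2)^2*(w^2 - 7*w + 12) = (w - 3)*(w + 2)^2*(w - 4)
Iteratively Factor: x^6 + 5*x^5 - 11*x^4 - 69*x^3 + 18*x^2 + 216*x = (x - 2)*(x^5 + 7*x^4 + 3*x^3 - 63*x^2 - 108*x) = x*(x - 2)*(x^4 + 7*x^3 + 3*x^2 - 63*x - 108) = x*(x - 3)*(x - 2)*(x^3 + 10*x^2 + 33*x + 36) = x*(x - 3)*(x - 2)*(x + 3)*(x^2 + 7*x + 12) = x*(x - 3)*(x - 2)*(x + 3)*(x + 4)*(x + 3)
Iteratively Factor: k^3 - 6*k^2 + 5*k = (k)*(k^2 - 6*k + 5) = k*(k - 5)*(k - 1)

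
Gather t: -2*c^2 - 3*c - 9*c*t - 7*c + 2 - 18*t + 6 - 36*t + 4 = -2*c^2 - 10*c + t*(-9*c - 54) + 12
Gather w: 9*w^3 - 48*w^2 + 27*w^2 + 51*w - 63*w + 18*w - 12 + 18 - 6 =9*w^3 - 21*w^2 + 6*w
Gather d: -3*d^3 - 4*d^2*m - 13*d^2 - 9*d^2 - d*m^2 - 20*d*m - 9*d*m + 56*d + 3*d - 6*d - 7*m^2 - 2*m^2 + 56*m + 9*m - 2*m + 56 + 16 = -3*d^3 + d^2*(-4*m - 22) + d*(-m^2 - 29*m + 53) - 9*m^2 + 63*m + 72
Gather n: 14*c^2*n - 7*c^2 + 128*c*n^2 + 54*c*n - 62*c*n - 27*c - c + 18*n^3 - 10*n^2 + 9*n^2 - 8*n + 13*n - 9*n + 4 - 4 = -7*c^2 - 28*c + 18*n^3 + n^2*(128*c - 1) + n*(14*c^2 - 8*c - 4)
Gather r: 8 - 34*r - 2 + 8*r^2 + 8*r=8*r^2 - 26*r + 6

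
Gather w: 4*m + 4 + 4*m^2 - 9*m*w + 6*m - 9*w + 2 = 4*m^2 + 10*m + w*(-9*m - 9) + 6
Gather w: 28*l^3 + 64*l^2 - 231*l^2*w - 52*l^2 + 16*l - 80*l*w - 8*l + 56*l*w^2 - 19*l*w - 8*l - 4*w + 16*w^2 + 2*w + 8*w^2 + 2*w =28*l^3 + 12*l^2 + w^2*(56*l + 24) + w*(-231*l^2 - 99*l)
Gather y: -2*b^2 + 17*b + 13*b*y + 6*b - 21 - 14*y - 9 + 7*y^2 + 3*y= -2*b^2 + 23*b + 7*y^2 + y*(13*b - 11) - 30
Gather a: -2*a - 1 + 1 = -2*a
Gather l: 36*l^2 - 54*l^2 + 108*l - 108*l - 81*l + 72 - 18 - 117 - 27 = -18*l^2 - 81*l - 90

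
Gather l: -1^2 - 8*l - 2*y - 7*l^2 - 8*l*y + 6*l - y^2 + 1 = -7*l^2 + l*(-8*y - 2) - y^2 - 2*y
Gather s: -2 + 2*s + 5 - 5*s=3 - 3*s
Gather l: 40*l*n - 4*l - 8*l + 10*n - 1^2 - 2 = l*(40*n - 12) + 10*n - 3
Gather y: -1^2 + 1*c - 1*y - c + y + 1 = 0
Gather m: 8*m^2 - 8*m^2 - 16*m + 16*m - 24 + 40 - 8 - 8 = 0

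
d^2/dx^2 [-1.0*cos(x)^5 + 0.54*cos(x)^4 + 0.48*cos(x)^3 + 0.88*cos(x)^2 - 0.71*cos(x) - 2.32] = 25.0*cos(x)^5 - 8.64*cos(x)^4 - 24.32*cos(x)^3 + 2.96*cos(x)^2 + 3.59*cos(x) + 1.76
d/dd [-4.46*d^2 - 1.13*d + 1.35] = -8.92*d - 1.13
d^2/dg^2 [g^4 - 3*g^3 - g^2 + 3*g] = 12*g^2 - 18*g - 2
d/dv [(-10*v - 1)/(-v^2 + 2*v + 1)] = 2*(5*v^2 - 10*v - (v - 1)*(10*v + 1) - 5)/(-v^2 + 2*v + 1)^2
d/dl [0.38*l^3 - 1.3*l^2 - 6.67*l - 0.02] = 1.14*l^2 - 2.6*l - 6.67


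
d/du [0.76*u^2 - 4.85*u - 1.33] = 1.52*u - 4.85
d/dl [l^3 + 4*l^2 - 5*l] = 3*l^2 + 8*l - 5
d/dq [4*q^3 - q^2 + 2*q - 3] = 12*q^2 - 2*q + 2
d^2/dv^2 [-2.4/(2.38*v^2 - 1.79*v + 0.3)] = (27.18912*v^2 - 20.44896*v - 2.4*(4.76*v - 1.79)*(9.52*v - 3.58) + 3.4272)/(2.38*v^2 - 1.79*v + 0.3)^3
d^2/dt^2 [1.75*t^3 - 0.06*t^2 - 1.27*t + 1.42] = 10.5*t - 0.12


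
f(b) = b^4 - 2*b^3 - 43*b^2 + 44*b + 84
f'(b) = 4*b^3 - 6*b^2 - 86*b + 44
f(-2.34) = -198.80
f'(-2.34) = 161.13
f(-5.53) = -200.88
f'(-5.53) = -340.35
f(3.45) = -216.47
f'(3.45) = -159.86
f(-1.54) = -72.81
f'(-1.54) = 147.60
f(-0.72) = 31.04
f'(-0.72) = 101.32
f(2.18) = -22.57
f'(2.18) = -130.55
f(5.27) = -399.75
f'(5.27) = 9.60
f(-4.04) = -397.32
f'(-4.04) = 29.75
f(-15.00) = 47124.00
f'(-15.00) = -13516.00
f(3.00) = -144.00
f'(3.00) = -160.00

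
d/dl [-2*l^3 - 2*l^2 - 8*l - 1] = -6*l^2 - 4*l - 8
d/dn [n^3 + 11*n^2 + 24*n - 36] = 3*n^2 + 22*n + 24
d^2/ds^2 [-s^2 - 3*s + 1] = -2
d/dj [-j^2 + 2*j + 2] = 2 - 2*j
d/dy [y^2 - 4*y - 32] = 2*y - 4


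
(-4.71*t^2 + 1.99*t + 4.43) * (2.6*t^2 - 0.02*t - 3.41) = -12.246*t^4 + 5.2682*t^3 + 27.5393*t^2 - 6.8745*t - 15.1063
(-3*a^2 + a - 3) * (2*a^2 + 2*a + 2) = -6*a^4 - 4*a^3 - 10*a^2 - 4*a - 6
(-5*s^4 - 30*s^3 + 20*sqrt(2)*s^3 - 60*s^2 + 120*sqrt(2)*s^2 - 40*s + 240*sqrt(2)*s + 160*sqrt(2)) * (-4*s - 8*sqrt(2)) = 20*s^5 - 40*sqrt(2)*s^4 + 120*s^4 - 240*sqrt(2)*s^3 - 80*s^3 - 1760*s^2 - 480*sqrt(2)*s^2 - 3840*s - 320*sqrt(2)*s - 2560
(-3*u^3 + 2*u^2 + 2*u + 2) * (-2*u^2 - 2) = 6*u^5 - 4*u^4 + 2*u^3 - 8*u^2 - 4*u - 4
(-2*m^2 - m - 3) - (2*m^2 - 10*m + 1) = -4*m^2 + 9*m - 4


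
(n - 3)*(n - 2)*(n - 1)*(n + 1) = n^4 - 5*n^3 + 5*n^2 + 5*n - 6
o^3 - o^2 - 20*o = o*(o - 5)*(o + 4)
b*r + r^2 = r*(b + r)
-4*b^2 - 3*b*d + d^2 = (-4*b + d)*(b + d)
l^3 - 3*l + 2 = (l - 1)^2*(l + 2)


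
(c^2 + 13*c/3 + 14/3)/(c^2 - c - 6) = (c + 7/3)/(c - 3)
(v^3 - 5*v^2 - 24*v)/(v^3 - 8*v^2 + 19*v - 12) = v*(v^2 - 5*v - 24)/(v^3 - 8*v^2 + 19*v - 12)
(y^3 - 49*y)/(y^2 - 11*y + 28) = y*(y + 7)/(y - 4)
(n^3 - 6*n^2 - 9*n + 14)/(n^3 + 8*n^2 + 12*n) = (n^2 - 8*n + 7)/(n*(n + 6))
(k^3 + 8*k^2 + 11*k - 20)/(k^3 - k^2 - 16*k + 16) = (k + 5)/(k - 4)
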